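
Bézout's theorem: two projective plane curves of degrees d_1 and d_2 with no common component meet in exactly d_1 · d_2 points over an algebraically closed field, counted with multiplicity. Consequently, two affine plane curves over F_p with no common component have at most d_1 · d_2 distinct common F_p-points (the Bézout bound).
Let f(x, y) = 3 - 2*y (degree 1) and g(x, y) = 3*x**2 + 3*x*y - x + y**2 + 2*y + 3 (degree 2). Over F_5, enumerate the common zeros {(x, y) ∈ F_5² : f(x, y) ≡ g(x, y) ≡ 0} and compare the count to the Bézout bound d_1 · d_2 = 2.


Common zeros: ∅; count = 0; Bézout bound = 2.

deg(f) = 1, deg(g) = 2, so Bézout bound = 2.
Scan x ∈ F_5. For each x, list the y ∈ F_5 with f(x, y) ≡ 0 and those with g(x, y) ≡ 0 (mod 5); the common zeros in that column are the intersection.
  x = 0: f ≡ 0 at y ∈ {4}; g ≡ 0 at y ∈ ∅; common: ∅.
  x = 1: f ≡ 0 at y ∈ {4}; g ≡ 0 at y ∈ {0}; common: ∅.
  x = 2: f ≡ 0 at y ∈ {4}; g ≡ 0 at y ∈ ∅; common: ∅.
  x = 3: f ≡ 0 at y ∈ {4}; g ≡ 0 at y ∈ ∅; common: ∅.
  x = 4: f ≡ 0 at y ∈ {4}; g ≡ 0 at y ∈ ∅; common: ∅.
Collecting: common zeros = ∅, so the count is 0.
Comparison with the Bézout bound: 0 ≤ 2 = deg(f)·deg(g), as expected for curves with no common component (the affine F_5-count falls short of the bound because intersections may lie at infinity, over extension fields, or carry multiplicity).


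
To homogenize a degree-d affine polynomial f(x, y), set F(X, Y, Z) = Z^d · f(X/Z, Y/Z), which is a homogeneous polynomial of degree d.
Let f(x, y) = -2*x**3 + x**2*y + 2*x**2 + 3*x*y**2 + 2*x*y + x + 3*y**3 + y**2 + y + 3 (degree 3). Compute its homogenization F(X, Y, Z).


F(X, Y, Z) = -2*X**3 + X**2*Y + 2*X**2*Z + 3*X*Y**2 + 2*X*Y*Z + X*Z**2 + 3*Y**3 + Y**2*Z + Y*Z**2 + 3*Z**3

deg(f) = 3.
Substitute x = X/Z, y = Y/Z into f, then multiply by Z^3.
  monomial -2·x^3·y^0 ↦ -2·X^3·Y^0·Z^0.
  monomial 1·x^2·y^1 ↦ 1·X^2·Y^1·Z^0.
  monomial 2·x^2·y^0 ↦ 2·X^2·Y^0·Z^1.
  monomial 3·x^1·y^2 ↦ 3·X^1·Y^2·Z^0.
  monomial 2·x^1·y^1 ↦ 2·X^1·Y^1·Z^1.
  monomial 1·x^1·y^0 ↦ 1·X^1·Y^0·Z^2.
  monomial 3·x^0·y^3 ↦ 3·X^0·Y^3·Z^0.
  monomial 1·x^0·y^2 ↦ 1·X^0·Y^2·Z^1.
  monomial 1·x^0·y^1 ↦ 1·X^0·Y^1·Z^2.
  monomial 3·x^0·y^0 ↦ 3·X^0·Y^0·Z^3.
Collecting: F(X, Y, Z) = -2*X**3 + X**2*Y + 2*X**2*Z + 3*X*Y**2 + 2*X*Y*Z + X*Z**2 + 3*Y**3 + Y**2*Z + Y*Z**2 + 3*Z**3.


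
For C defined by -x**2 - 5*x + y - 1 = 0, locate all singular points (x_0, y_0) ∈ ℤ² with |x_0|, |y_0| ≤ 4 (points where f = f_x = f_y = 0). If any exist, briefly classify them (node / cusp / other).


No singular points in the scanned grid; C is smooth there.

Compute partial derivatives:
  f_x = -2*x - 5.
  f_y = 1.
f_y = 1 is a nonzero constant, so f_y never vanishes: no point (x, y) can satisfy f = f_x = f_y = 0. In particular no (x, y) ∈ {−4, ..., 4}² is singular; the curve is smooth.


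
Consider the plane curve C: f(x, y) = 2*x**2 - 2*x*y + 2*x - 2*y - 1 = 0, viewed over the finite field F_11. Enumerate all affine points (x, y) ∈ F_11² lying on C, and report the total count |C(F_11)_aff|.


Affine F_11-points: {(0, 5), (1, 9), (2, 0), (3, 7), (4, 5), (5, 4), (6, 2), (7, 9), (8, 0), (9, 4)}; count = 10.

For each of the 121 pairs (x, y) ∈ F_11², evaluate f(x, y) mod 11. Record the zeros.
  x = 0: [0↦10, 1↦8, 2↦6, 3↦4, 4↦2, 5↦0, 6↦9, 7↦7, 8↦5, 9↦3, 10↦1]  zeros at y ∈ {5}
  x = 1: [0↦3, 1↦10, 2↦6, 3↦2, 4↦9, 5↦5, 6↦1, 7↦8, 8↦4, 9↦0, 10↦7]  zeros at y ∈ {9}
  x = 2: [0↦0, 1↦5, 2↦10, 3↦4, 4↦9, 5↦3, 6↦8, 7↦2, 8↦7, 9↦1, 10↦6]  zeros at y ∈ {0}
  x = 3: [0↦1, 1↦4, 2↦7, 3↦10, 4↦2, 5↦5, 6↦8, 7↦0, 8↦3, 9↦6, 10↦9]  zeros at y ∈ {7}
  x = 4: [0↦6, 1↦7, 2↦8, 3↦9, 4↦10, 5↦0, 6↦1, 7↦2, 8↦3, 9↦4, 10↦5]  zeros at y ∈ {5}
  x = 5: [0↦4, 1↦3, 2↦2, 3↦1, 4↦0, 5↦10, 6↦9, 7↦8, 8↦7, 9↦6, 10↦5]  zeros at y ∈ {4}
  x = 6: [0↦6, 1↦3, 2↦0, 3↦8, 4↦5, 5↦2, 6↦10, 7↦7, 8↦4, 9↦1, 10↦9]  zeros at y ∈ {2}
  x = 7: [0↦1, 1↦7, 2↦2, 3↦8, 4↦3, 5↦9, 6↦4, 7↦10, 8↦5, 9↦0, 10↦6]  zeros at y ∈ {9}
  x = 8: [0↦0, 1↦4, 2↦8, 3↦1, 4↦5, 5↦9, 6↦2, 7↦6, 8↦10, 9↦3, 10↦7]  zeros at y ∈ {0}
  x = 9: [0↦3, 1↦5, 2↦7, 3↦9, 4↦0, 5↦2, 6↦4, 7↦6, 8↦8, 9↦10, 10↦1]  zeros at y ∈ {4}
  x = 10: [0↦10, 1↦10, 2↦10, 3↦10, 4↦10, 5↦10, 6↦10, 7↦10, 8↦10, 9↦10, 10↦10]  zeros at y ∈ ∅
Collecting zeros: affine points = {(0, 5), (1, 9), (2, 0), (3, 7), (4, 5), (5, 4), (6, 2), (7, 9), (8, 0), (9, 4)}.
Total count |C(F_11)_aff| = 10.


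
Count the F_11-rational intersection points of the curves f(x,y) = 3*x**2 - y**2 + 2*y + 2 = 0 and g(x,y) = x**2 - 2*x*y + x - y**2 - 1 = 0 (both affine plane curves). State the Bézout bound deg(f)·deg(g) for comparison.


Common zeros: ∅; count = 0; Bézout bound = 4.

deg(f) = 2, deg(g) = 2, so Bézout bound = 4.
Scan x ∈ F_11. For each x, list the y ∈ F_11 with f(x, y) ≡ 0 and those with g(x, y) ≡ 0 (mod 11); the common zeros in that column are the intersection.
  x = 0: f ≡ 0 at y ∈ {6, 7}; g ≡ 0 at y ∈ ∅; common: ∅.
  x = 1: f ≡ 0 at y ∈ ∅; g ≡ 0 at y ∈ ∅; common: ∅.
  x = 2: f ≡ 0 at y ∈ {3, 10}; g ≡ 0 at y ∈ {1, 6}; common: ∅.
  x = 3: f ≡ 0 at y ∈ ∅; g ≡ 0 at y ∈ {0, 5}; common: ∅.
  x = 4: f ≡ 0 at y ∈ ∅; g ≡ 0 at y ∈ ∅; common: ∅.
  x = 5: f ≡ 0 at y ∈ {0, 2}; g ≡ 0 at y ∈ ∅; common: ∅.
  x = 6: f ≡ 0 at y ∈ {0, 2}; g ≡ 0 at y ∈ {5}; common: ∅.
  x = 7: f ≡ 0 at y ∈ ∅; g ≡ 0 at y ∈ {0, 8}; common: ∅.
  x = 8: f ≡ 0 at y ∈ ∅; g ≡ 0 at y ∈ {8, 9}; common: ∅.
  x = 9: f ≡ 0 at y ∈ {3, 10}; g ≡ 0 at y ∈ {6, 9}; common: ∅.
  x = 10: f ≡ 0 at y ∈ ∅; g ≡ 0 at y ∈ {1}; common: ∅.
Collecting: common zeros = ∅, so the count is 0.
Comparison with the Bézout bound: 0 ≤ 4 = deg(f)·deg(g), as expected for curves with no common component (the affine F_11-count falls short of the bound because intersections may lie at infinity, over extension fields, or carry multiplicity).


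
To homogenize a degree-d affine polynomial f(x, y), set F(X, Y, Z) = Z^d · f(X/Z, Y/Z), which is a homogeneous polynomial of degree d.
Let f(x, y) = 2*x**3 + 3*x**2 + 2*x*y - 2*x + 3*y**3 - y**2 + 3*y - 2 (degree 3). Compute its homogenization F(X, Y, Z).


F(X, Y, Z) = 2*X**3 + 3*X**2*Z + 2*X*Y*Z - 2*X*Z**2 + 3*Y**3 - Y**2*Z + 3*Y*Z**2 - 2*Z**3

deg(f) = 3.
Substitute x = X/Z, y = Y/Z into f, then multiply by Z^3.
  monomial 2·x^3·y^0 ↦ 2·X^3·Y^0·Z^0.
  monomial 3·x^2·y^0 ↦ 3·X^2·Y^0·Z^1.
  monomial 2·x^1·y^1 ↦ 2·X^1·Y^1·Z^1.
  monomial -2·x^1·y^0 ↦ -2·X^1·Y^0·Z^2.
  monomial 3·x^0·y^3 ↦ 3·X^0·Y^3·Z^0.
  monomial -1·x^0·y^2 ↦ -1·X^0·Y^2·Z^1.
  monomial 3·x^0·y^1 ↦ 3·X^0·Y^1·Z^2.
  monomial -2·x^0·y^0 ↦ -2·X^0·Y^0·Z^3.
Collecting: F(X, Y, Z) = 2*X**3 + 3*X**2*Z + 2*X*Y*Z - 2*X*Z**2 + 3*Y**3 - Y**2*Z + 3*Y*Z**2 - 2*Z**3.


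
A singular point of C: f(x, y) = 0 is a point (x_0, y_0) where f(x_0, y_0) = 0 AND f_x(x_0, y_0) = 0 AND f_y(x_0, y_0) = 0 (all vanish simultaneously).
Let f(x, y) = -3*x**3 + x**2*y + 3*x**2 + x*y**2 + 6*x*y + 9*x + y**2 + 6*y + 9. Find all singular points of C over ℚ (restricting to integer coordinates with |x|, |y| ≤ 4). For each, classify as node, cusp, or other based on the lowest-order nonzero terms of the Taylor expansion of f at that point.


Singular points: {(0, -3)}; classification: cusp.

Compute partial derivatives:
  f_x = -9*x**2 + 2*x*y + 6*x + y**2 + 6*y + 9.
  f_y = x**2 + 2*x*y + 6*x + 2*y + 6.
Scan x_0 ∈ {−4, ..., 4}. For each x_0, f_y(x_0, y) is a polynomial in y; find its integer roots y ∈ {−4, ..., 4}, then test f_x and f at those candidates.
  x = -4: f_y(-4, y) = -6*y - 2; no integer root y with |y| ≤ 4.
  x = -3: f_y(-3, y) = -4*y - 3; no integer root y with |y| ≤ 4.
  x = -2: f_y(-2, y) = -2*y - 2; vanishes at y ∈ {-1}. (-2, -1): f_x = -40 ≠ 0.
  x = -1: f_y(-1, y) = 1; no integer root y with |y| ≤ 4.
  x = 0: f_y(0, y) = 2*y + 6; vanishes at y ∈ {-3}. (0, -3): f_x = 0, f = 0 — SINGULAR.
  x = 1: f_y(1, y) = 4*y + 13; no integer root y with |y| ≤ 4.
  x = 2: f_y(2, y) = 6*y + 22; no integer root y with |y| ≤ 4.
  x = 3: f_y(3, y) = 8*y + 33; no integer root y with |y| ≤ 4.
  x = 4: f_y(4, y) = 10*y + 46; no integer root y with |y| ≤ 4.
Only singular point on the grid: (0, -3).
Classify: substitute x = 0 + u, y = -3 + v and expand: f = -3*u**3 + u**2*v + u*v**2 + v**2.
No constant or linear terms (consistent with a singular point). Quadratic part: v**2. Cubic part: -3*u**3 + u**2*v + u*v**2.
The quadratic part v**2 is a perfect square, so there is a single (double) tangent line v = 0, i.e. y = -3. Restricting the cubic part to that line (v = 0) leaves -3*u**3 ≠ 0, so f is not divisible by v and the branch is v² ≈ 3*u**3 to lowest order — this is a cusp.
Classification: cusp.


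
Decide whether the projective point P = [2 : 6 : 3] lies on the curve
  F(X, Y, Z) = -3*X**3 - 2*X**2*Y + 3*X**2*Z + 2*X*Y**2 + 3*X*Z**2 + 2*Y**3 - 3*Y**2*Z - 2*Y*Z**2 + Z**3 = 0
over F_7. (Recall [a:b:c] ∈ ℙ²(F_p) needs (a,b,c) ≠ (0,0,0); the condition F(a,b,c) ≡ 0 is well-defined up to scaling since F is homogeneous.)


F(2,6,3) ≡ 0 (mod 7); P is on the curve.

Evaluate F(2, 6, 3) term-by-term (mod 7).
  -3*X**3 ↦ -3·8·1·1 = -24
  -2*X**2*Y ↦ -2·4·6·1 = -48
  3*X**2*Z ↦ 3·4·1·3 = 36
  2*X*Y**2 ↦ 2·2·36·1 = 144
  3*X*Z**2 ↦ 3·2·1·9 = 54
  2*Y**3 ↦ 2·1·216·1 = 432
  -3*Y**2*Z ↦ -3·1·36·3 = -324
  -2*Y*Z**2 ↦ -2·1·6·9 = -108
  Z**3 ↦ 1·1·1·27 = 27
Sum: F(2, 6, 3) = (-24) + (-48) + (36) + (144) + (54) + (432) + (-324) + (-108) + (27) = 189.
Reducing mod 7: 189 ≡ 0 (mod 7).
Since F(a, b, c) ≡ 0 (mod 7), P lies on the curve.


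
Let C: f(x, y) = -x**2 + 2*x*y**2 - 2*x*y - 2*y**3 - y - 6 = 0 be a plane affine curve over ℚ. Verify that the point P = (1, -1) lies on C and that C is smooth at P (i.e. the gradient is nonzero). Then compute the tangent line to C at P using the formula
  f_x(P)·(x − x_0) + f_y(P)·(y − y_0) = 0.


Tangent line at P: 2*x - 13*y - 15 = 0.

Step 1: f(1, -1) = 0, so P lies on C.
Step 2: partial derivatives
  f_x(x, y) = -2*x + 2*y**2 - 2*y, f_y(x, y) = 4*x*y - 2*x - 6*y**2 - 1.
  f_x(P) = 2, f_y(P) = -13 (gradient nonzero, so P is smooth).
Step 3: tangent line at P: 2·(x − 1) + -13·(y − -1) = 0.
Expanding: 2*x - 13*y - 15 = 0.


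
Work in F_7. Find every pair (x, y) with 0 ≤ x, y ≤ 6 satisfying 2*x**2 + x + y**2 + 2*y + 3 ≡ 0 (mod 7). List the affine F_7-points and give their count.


Affine F_7-points: {(1, 2), (1, 3), (2, 2), (2, 3), (4, 1), (4, 4), (6, 1), (6, 4)}; count = 8.

For each of the 49 pairs (x, y) ∈ F_7², evaluate f(x, y) mod 7. Record the zeros.
  x = 0: [0↦3, 1↦6, 2↦4, 3↦4, 4↦6, 5↦3, 6↦2]  zeros at y ∈ ∅
  x = 1: [0↦6, 1↦2, 2↦0, 3↦0, 4↦2, 5↦6, 6↦5]  zeros at y ∈ {2, 3}
  x = 2: [0↦6, 1↦2, 2↦0, 3↦0, 4↦2, 5↦6, 6↦5]  zeros at y ∈ {2, 3}
  x = 3: [0↦3, 1↦6, 2↦4, 3↦4, 4↦6, 5↦3, 6↦2]  zeros at y ∈ ∅
  x = 4: [0↦4, 1↦0, 2↦5, 3↦5, 4↦0, 5↦4, 6↦3]  zeros at y ∈ {1, 4}
  x = 5: [0↦2, 1↦5, 2↦3, 3↦3, 4↦5, 5↦2, 6↦1]  zeros at y ∈ ∅
  x = 6: [0↦4, 1↦0, 2↦5, 3↦5, 4↦0, 5↦4, 6↦3]  zeros at y ∈ {1, 4}
Collecting zeros: affine points = {(1, 2), (1, 3), (2, 2), (2, 3), (4, 1), (4, 4), (6, 1), (6, 4)}.
Total count |C(F_7)_aff| = 8.


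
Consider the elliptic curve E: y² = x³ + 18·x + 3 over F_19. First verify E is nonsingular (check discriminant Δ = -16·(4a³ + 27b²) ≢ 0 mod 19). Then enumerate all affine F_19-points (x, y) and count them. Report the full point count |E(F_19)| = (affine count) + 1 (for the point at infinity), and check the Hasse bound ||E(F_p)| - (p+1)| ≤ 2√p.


Affine points = {(2, 3), (2, 16), (4, 5), (4, 14), (5, 3), (5, 16), (6, 2), (6, 17), (7, 4), (7, 15), (9, 1), (9, 18), (10, 9), (10, 10), (12, 3), (12, 16), (14, 4), (14, 15), (15, 0), (16, 6), (16, 13), (17, 4), (17, 15)}; affine count = 23; |E(F_19)| = 24.

Discriminant check: Δ ∝ 4a³ + 27b² = 4·18³ + 27·3² = 4·5832 + 27·9 ≡ 11 (mod 19). Nonzero ⇒ E is nonsingular.
For each x ∈ F_19, compute rhs = x³ + 18·x + 3 mod 19, then count y ∈ F_19 with y² ≡ rhs.
  x = 0: rhs = 3, matching y values: none (0 points).
  x = 1: rhs = 3, matching y values: none (0 points).
  x = 2: rhs = 9, matching y values: 3, 16 (2 points).
  x = 3: rhs = 8, matching y values: none (0 points).
  x = 4: rhs = 6, matching y values: 5, 14 (2 points).
  x = 5: rhs = 9, matching y values: 3, 16 (2 points).
  x = 6: rhs = 4, matching y values: 2, 17 (2 points).
  x = 7: rhs = 16, matching y values: 4, 15 (2 points).
  x = 8: rhs = 13, matching y values: none (0 points).
  x = 9: rhs = 1, matching y values: 1, 18 (2 points).
  x = 10: rhs = 5, matching y values: 9, 10 (2 points).
  x = 11: rhs = 12, matching y values: none (0 points).
  x = 12: rhs = 9, matching y values: 3, 16 (2 points).
  x = 13: rhs = 2, matching y values: none (0 points).
  x = 14: rhs = 16, matching y values: 4, 15 (2 points).
  x = 15: rhs = 0, matching y values: 0 (1 points).
  x = 16: rhs = 17, matching y values: 6, 13 (2 points).
  x = 17: rhs = 16, matching y values: 4, 15 (2 points).
  x = 18: rhs = 3, matching y values: none (0 points).
Total affine count: 23.
Full point count |E(F_19)| = 23 + 1 = 24.
Hasse bound: |24 − (19+1)| = |4| = 4 ≤ 2√19 ≈ 8.7178 ✓.


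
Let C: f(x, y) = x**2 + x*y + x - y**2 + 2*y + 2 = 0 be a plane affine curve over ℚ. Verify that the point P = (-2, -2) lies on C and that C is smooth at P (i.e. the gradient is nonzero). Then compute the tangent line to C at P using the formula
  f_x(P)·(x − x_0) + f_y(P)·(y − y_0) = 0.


Tangent line at P: -5*x + 4*y - 2 = 0.

Step 1: f(-2, -2) = 0, so P lies on C.
Step 2: partial derivatives
  f_x(x, y) = 2*x + y + 1, f_y(x, y) = x - 2*y + 2.
  f_x(P) = -5, f_y(P) = 4 (gradient nonzero, so P is smooth).
Step 3: tangent line at P: -5·(x − -2) + 4·(y − -2) = 0.
Expanding: -5*x + 4*y - 2 = 0.


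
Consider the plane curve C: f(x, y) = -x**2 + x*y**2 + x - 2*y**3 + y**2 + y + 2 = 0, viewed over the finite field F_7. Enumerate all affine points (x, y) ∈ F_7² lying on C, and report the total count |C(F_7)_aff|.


Affine F_7-points: {(2, 0), (6, 0), (6, 2), (6, 5)}; count = 4.

For each of the 49 pairs (x, y) ∈ F_7², evaluate f(x, y) mod 7. Record the zeros.
  x = 0: [0↦2, 1↦2, 2↦6, 3↦2, 4↦6, 5↦6, 6↦4]  zeros at y ∈ ∅
  x = 1: [0↦2, 1↦3, 2↦3, 3↦4, 4↦1, 5↦3, 6↦5]  zeros at y ∈ ∅
  x = 2: [0↦0, 1↦2, 2↦5, 3↦4, 4↦1, 5↦5, 6↦4]  zeros at y ∈ {0}
  x = 3: [0↦3, 1↦6, 2↦5, 3↦2, 4↦6, 5↦5, 6↦1]  zeros at y ∈ ∅
  x = 4: [0↦4, 1↦1, 2↦3, 3↦5, 4↦2, 5↦3, 6↦3]  zeros at y ∈ ∅
  x = 5: [0↦3, 1↦1, 2↦6, 3↦6, 4↦3, 5↦6, 6↦3]  zeros at y ∈ ∅
  x = 6: [0↦0, 1↦6, 2↦0, 3↦5, 4↦2, 5↦0, 6↦1]  zeros at y ∈ {0, 2, 5}
Collecting zeros: affine points = {(2, 0), (6, 0), (6, 2), (6, 5)}.
Total count |C(F_7)_aff| = 4.


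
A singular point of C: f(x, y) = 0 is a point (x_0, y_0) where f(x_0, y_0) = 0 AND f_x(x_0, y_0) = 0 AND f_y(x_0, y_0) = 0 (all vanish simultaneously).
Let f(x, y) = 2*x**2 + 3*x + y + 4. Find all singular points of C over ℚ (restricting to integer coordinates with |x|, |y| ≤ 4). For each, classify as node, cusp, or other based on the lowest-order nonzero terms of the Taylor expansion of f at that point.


No singular points in the scanned grid; C is smooth there.

Compute partial derivatives:
  f_x = 4*x + 3.
  f_y = 1.
f_y = 1 is a nonzero constant, so f_y never vanishes: no point (x, y) can satisfy f = f_x = f_y = 0. In particular no (x, y) ∈ {−4, ..., 4}² is singular; the curve is smooth.


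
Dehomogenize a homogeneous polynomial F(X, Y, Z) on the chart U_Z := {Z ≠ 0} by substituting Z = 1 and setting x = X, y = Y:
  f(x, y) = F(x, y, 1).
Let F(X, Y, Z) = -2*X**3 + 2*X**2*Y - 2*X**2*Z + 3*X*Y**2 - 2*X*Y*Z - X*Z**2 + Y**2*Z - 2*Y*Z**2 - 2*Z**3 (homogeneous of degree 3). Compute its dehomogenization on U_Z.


f(x, y) = -2*x**3 + 2*x**2*y - 2*x**2 + 3*x*y**2 - 2*x*y - x + y**2 - 2*y - 2

On U_Z we set Z = 1. Each monomial c·X^i·Y^j·Z^k in F becomes c·x^i·y^j·1^k = c·x^i·y^j.
Substituting Z = 1: F(X, Y, 1) = -2*x**3 + 2*x**2*y - 2*x**2 + 3*x*y**2 - 2*x*y - x + y**2 - 2*y - 2.
Note: deg(f) ≤ deg(F) = 3; strict inequality happens when F is divisible by Z (lost terms).


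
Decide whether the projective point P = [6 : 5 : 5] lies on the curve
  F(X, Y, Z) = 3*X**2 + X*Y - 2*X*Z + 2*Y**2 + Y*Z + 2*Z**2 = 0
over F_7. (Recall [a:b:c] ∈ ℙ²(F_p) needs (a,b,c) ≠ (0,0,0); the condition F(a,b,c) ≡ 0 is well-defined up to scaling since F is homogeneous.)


F(6,5,5) ≡ 0 (mod 7); P is on the curve.

Evaluate F(6, 5, 5) term-by-term (mod 7).
  3*X**2 ↦ 3·36·1·1 = 108
  X*Y ↦ 1·6·5·1 = 30
  -2*X*Z ↦ -2·6·1·5 = -60
  2*Y**2 ↦ 2·1·25·1 = 50
  Y*Z ↦ 1·1·5·5 = 25
  2*Z**2 ↦ 2·1·1·25 = 50
Sum: F(6, 5, 5) = (108) + (30) + (-60) + (50) + (25) + (50) = 203.
Reducing mod 7: 203 ≡ 0 (mod 7).
Since F(a, b, c) ≡ 0 (mod 7), P lies on the curve.


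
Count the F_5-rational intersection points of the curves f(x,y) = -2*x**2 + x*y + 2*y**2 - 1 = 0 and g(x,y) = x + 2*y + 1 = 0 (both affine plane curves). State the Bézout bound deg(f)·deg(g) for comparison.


Common zeros: {(2, 1)}; count = 1; Bézout bound = 2.

deg(f) = 2, deg(g) = 1, so Bézout bound = 2.
Scan x ∈ F_5. For each x, list the y ∈ F_5 with f(x, y) ≡ 0 and those with g(x, y) ≡ 0 (mod 5); the common zeros in that column are the intersection.
  x = 0: f ≡ 0 at y ∈ ∅; g ≡ 0 at y ∈ {2}; common: ∅.
  x = 1: f ≡ 0 at y ∈ {1}; g ≡ 0 at y ∈ {4}; common: ∅.
  x = 2: f ≡ 0 at y ∈ {1, 3}; g ≡ 0 at y ∈ {1}; common: {1}.
  x = 3: f ≡ 0 at y ∈ {2, 4}; g ≡ 0 at y ∈ {3}; common: ∅.
  x = 4: f ≡ 0 at y ∈ {4}; g ≡ 0 at y ∈ {0}; common: ∅.
Collecting: common zeros = {(2, 1)}, so the count is 1.
Comparison with the Bézout bound: 1 ≤ 2 = deg(f)·deg(g), as expected for curves with no common component (the affine F_5-count falls short of the bound because intersections may lie at infinity, over extension fields, or carry multiplicity).


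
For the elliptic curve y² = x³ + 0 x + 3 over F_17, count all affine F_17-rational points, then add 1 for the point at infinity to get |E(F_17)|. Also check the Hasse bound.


Affine points = {(1, 2), (1, 15), (3, 8), (3, 9), (4, 4), (4, 13), (5, 3), (5, 14), (6, 7), (6, 10), (9, 1), (9, 16), (10, 0), (11, 5), (11, 12), (16, 6), (16, 11)}; affine count = 17; |E(F_17)| = 18.

Discriminant check: Δ ∝ 4a³ + 27b² = 4·0³ + 27·3² = 4·0 + 27·9 ≡ 5 (mod 17). Nonzero ⇒ E is nonsingular.
For each x ∈ F_17, compute rhs = x³ + 0·x + 3 mod 17, then count y ∈ F_17 with y² ≡ rhs.
  x = 0: rhs = 3, matching y values: none (0 points).
  x = 1: rhs = 4, matching y values: 2, 15 (2 points).
  x = 2: rhs = 11, matching y values: none (0 points).
  x = 3: rhs = 13, matching y values: 8, 9 (2 points).
  x = 4: rhs = 16, matching y values: 4, 13 (2 points).
  x = 5: rhs = 9, matching y values: 3, 14 (2 points).
  x = 6: rhs = 15, matching y values: 7, 10 (2 points).
  x = 7: rhs = 6, matching y values: none (0 points).
  x = 8: rhs = 5, matching y values: none (0 points).
  x = 9: rhs = 1, matching y values: 1, 16 (2 points).
  x = 10: rhs = 0, matching y values: 0 (1 points).
  x = 11: rhs = 8, matching y values: 5, 12 (2 points).
  x = 12: rhs = 14, matching y values: none (0 points).
  x = 13: rhs = 7, matching y values: none (0 points).
  x = 14: rhs = 10, matching y values: none (0 points).
  x = 15: rhs = 12, matching y values: none (0 points).
  x = 16: rhs = 2, matching y values: 6, 11 (2 points).
Total affine count: 17.
Full point count |E(F_17)| = 17 + 1 = 18.
Hasse bound: |18 − (17+1)| = |0| = 0 ≤ 2√17 ≈ 8.2462 ✓.


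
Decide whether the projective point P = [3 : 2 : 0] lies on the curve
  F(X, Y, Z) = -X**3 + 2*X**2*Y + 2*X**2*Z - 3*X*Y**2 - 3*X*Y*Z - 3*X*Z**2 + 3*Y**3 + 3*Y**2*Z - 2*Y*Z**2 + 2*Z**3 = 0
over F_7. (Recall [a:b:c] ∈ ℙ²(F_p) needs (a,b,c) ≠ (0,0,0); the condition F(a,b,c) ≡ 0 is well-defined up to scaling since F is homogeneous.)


F(3,2,0) ≡ 4 (mod 7); P is NOT on the curve.

Evaluate F(3, 2, 0) term-by-term (mod 7).
  -X**3 ↦ -1·27·1·1 = -27
  2*X**2*Y ↦ 2·9·2·1 = 36
  2*X**2*Z ↦ 2·9·1·0 = 0
  -3*X*Y**2 ↦ -3·3·4·1 = -36
  -3*X*Y*Z ↦ -3·3·2·0 = 0
  -3*X*Z**2 ↦ -3·3·1·0 = 0
  3*Y**3 ↦ 3·1·8·1 = 24
  3*Y**2*Z ↦ 3·1·4·0 = 0
  -2*Y*Z**2 ↦ -2·1·2·0 = 0
  2*Z**3 ↦ 2·1·1·0 = 0
Sum: F(3, 2, 0) = (-27) + (36) + (0) + (-36) + (0) + (0) + (24) + (0) + (0) + (0) = -3.
Reducing mod 7: -3 ≡ 4 (mod 7).
Since F(a, b, c) ≡ 4 ≠ 0 (mod 7), P does NOT lie on the curve.


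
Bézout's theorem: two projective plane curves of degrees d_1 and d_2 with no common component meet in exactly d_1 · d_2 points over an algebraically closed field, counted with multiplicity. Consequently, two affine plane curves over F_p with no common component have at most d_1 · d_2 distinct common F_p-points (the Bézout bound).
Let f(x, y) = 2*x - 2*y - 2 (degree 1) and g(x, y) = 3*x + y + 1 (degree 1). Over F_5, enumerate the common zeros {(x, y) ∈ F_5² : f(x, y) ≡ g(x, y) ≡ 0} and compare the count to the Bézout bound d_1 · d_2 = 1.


Common zeros: {(0, 4)}; count = 1; Bézout bound = 1.

deg(f) = 1, deg(g) = 1, so Bézout bound = 1.
Scan x ∈ F_5. For each x, list the y ∈ F_5 with f(x, y) ≡ 0 and those with g(x, y) ≡ 0 (mod 5); the common zeros in that column are the intersection.
  x = 0: f ≡ 0 at y ∈ {4}; g ≡ 0 at y ∈ {4}; common: {4}.
  x = 1: f ≡ 0 at y ∈ {0}; g ≡ 0 at y ∈ {1}; common: ∅.
  x = 2: f ≡ 0 at y ∈ {1}; g ≡ 0 at y ∈ {3}; common: ∅.
  x = 3: f ≡ 0 at y ∈ {2}; g ≡ 0 at y ∈ {0}; common: ∅.
  x = 4: f ≡ 0 at y ∈ {3}; g ≡ 0 at y ∈ {2}; common: ∅.
Collecting: common zeros = {(0, 4)}, so the count is 1.
Comparison with the Bézout bound: 1 ≤ 1 = deg(f)·deg(g), as expected for curves with no common component (the bound is attained).


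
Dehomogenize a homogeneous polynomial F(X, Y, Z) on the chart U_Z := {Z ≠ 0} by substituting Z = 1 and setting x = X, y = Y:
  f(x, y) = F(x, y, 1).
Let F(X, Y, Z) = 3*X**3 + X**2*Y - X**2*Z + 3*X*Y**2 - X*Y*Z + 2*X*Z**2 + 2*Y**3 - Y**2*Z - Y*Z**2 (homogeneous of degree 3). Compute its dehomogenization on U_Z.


f(x, y) = 3*x**3 + x**2*y - x**2 + 3*x*y**2 - x*y + 2*x + 2*y**3 - y**2 - y

On U_Z we set Z = 1. Each monomial c·X^i·Y^j·Z^k in F becomes c·x^i·y^j·1^k = c·x^i·y^j.
Substituting Z = 1: F(X, Y, 1) = 3*x**3 + x**2*y - x**2 + 3*x*y**2 - x*y + 2*x + 2*y**3 - y**2 - y.
Note: deg(f) ≤ deg(F) = 3; strict inequality happens when F is divisible by Z (lost terms).


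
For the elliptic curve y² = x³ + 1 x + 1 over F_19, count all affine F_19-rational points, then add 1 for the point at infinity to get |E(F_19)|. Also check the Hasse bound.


Affine points = {(0, 1), (0, 18), (2, 7), (2, 12), (5, 6), (5, 13), (7, 3), (7, 16), (9, 6), (9, 13), (10, 2), (10, 17), (13, 8), (13, 11), (14, 2), (14, 17), (15, 3), (15, 16), (16, 3), (16, 16)}; affine count = 20; |E(F_19)| = 21.

Discriminant check: Δ ∝ 4a³ + 27b² = 4·1³ + 27·1² = 4·1 + 27·1 ≡ 12 (mod 19). Nonzero ⇒ E is nonsingular.
For each x ∈ F_19, compute rhs = x³ + 1·x + 1 mod 19, then count y ∈ F_19 with y² ≡ rhs.
  x = 0: rhs = 1, matching y values: 1, 18 (2 points).
  x = 1: rhs = 3, matching y values: none (0 points).
  x = 2: rhs = 11, matching y values: 7, 12 (2 points).
  x = 3: rhs = 12, matching y values: none (0 points).
  x = 4: rhs = 12, matching y values: none (0 points).
  x = 5: rhs = 17, matching y values: 6, 13 (2 points).
  x = 6: rhs = 14, matching y values: none (0 points).
  x = 7: rhs = 9, matching y values: 3, 16 (2 points).
  x = 8: rhs = 8, matching y values: none (0 points).
  x = 9: rhs = 17, matching y values: 6, 13 (2 points).
  x = 10: rhs = 4, matching y values: 2, 17 (2 points).
  x = 11: rhs = 13, matching y values: none (0 points).
  x = 12: rhs = 12, matching y values: none (0 points).
  x = 13: rhs = 7, matching y values: 8, 11 (2 points).
  x = 14: rhs = 4, matching y values: 2, 17 (2 points).
  x = 15: rhs = 9, matching y values: 3, 16 (2 points).
  x = 16: rhs = 9, matching y values: 3, 16 (2 points).
  x = 17: rhs = 10, matching y values: none (0 points).
  x = 18: rhs = 18, matching y values: none (0 points).
Total affine count: 20.
Full point count |E(F_19)| = 20 + 1 = 21.
Hasse bound: |21 − (19+1)| = |1| = 1 ≤ 2√19 ≈ 8.7178 ✓.


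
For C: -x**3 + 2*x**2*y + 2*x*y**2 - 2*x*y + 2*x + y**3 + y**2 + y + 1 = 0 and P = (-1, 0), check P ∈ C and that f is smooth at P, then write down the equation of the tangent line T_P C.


Tangent line at P: -x + 5*y - 1 = 0.

Step 1: f(-1, 0) = 0, so P lies on C.
Step 2: partial derivatives
  f_x(x, y) = -3*x**2 + 4*x*y + 2*y**2 - 2*y + 2, f_y(x, y) = 2*x**2 + 4*x*y - 2*x + 3*y**2 + 2*y + 1.
  f_x(P) = -1, f_y(P) = 5 (gradient nonzero, so P is smooth).
Step 3: tangent line at P: -1·(x − -1) + 5·(y − 0) = 0.
Expanding: -x + 5*y - 1 = 0.


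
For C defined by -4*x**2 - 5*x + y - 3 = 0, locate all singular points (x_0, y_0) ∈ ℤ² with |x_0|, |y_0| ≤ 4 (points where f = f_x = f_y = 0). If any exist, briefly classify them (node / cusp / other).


No singular points in the scanned grid; C is smooth there.

Compute partial derivatives:
  f_x = -8*x - 5.
  f_y = 1.
f_y = 1 is a nonzero constant, so f_y never vanishes: no point (x, y) can satisfy f = f_x = f_y = 0. In particular no (x, y) ∈ {−4, ..., 4}² is singular; the curve is smooth.


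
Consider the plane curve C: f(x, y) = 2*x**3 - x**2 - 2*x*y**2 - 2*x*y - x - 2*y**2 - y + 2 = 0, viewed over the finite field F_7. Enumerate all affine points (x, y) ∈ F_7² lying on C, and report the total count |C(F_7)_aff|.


Affine F_7-points: {(3, 3), (3, 4), (4, 1), (4, 3), (5, 4), (5, 5), (6, 0)}; count = 7.

For each of the 49 pairs (x, y) ∈ F_7², evaluate f(x, y) mod 7. Record the zeros.
  x = 0: [0↦2, 1↦6, 2↦6, 3↦2, 4↦1, 5↦3, 6↦1]  zeros at y ∈ ∅
  x = 1: [0↦2, 1↦2, 2↦1, 3↦6, 4↦3, 5↦6, 6↦1]  zeros at y ∈ ∅
  x = 2: [0↦5, 1↦1, 2↦6, 3↦6, 4↦1, 5↦5, 6↦4]  zeros at y ∈ ∅
  x = 3: [0↦2, 1↦1, 2↦5, 3↦0, 4↦0, 5↦5, 6↦1]  zeros at y ∈ {3, 4}
  x = 4: [0↦5, 1↦0, 2↦3, 3↦0, 4↦5, 5↦4, 6↦4]  zeros at y ∈ {1, 3}
  x = 5: [0↦5, 1↦3, 2↦5, 3↦4, 4↦0, 5↦0, 6↦4]  zeros at y ∈ {4, 5}
  x = 6: [0↦0, 1↦1, 2↦2, 3↦3, 4↦4, 5↦5, 6↦6]  zeros at y ∈ {0}
Collecting zeros: affine points = {(3, 3), (3, 4), (4, 1), (4, 3), (5, 4), (5, 5), (6, 0)}.
Total count |C(F_7)_aff| = 7.


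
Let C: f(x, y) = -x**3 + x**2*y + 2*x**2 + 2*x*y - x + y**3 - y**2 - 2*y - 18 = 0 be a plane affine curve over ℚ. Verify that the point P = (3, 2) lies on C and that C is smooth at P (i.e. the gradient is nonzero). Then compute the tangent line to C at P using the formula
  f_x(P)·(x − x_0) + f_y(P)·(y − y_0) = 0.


Tangent line at P: 21*y - 42 = 0.

Step 1: f(3, 2) = 0, so P lies on C.
Step 2: partial derivatives
  f_x(x, y) = -3*x**2 + 2*x*y + 4*x + 2*y - 1, f_y(x, y) = x**2 + 2*x + 3*y**2 - 2*y - 2.
  f_x(P) = 0, f_y(P) = 21 (gradient nonzero, so P is smooth).
Step 3: tangent line at P: 0·(x − 3) + 21·(y − 2) = 0.
Expanding: 21*y - 42 = 0.


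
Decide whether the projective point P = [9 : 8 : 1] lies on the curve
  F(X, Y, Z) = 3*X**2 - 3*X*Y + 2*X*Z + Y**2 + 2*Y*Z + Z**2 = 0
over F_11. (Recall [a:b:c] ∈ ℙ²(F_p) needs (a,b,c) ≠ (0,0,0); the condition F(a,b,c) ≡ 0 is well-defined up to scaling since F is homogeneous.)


F(9,8,1) ≡ 5 (mod 11); P is NOT on the curve.

Evaluate F(9, 8, 1) term-by-term (mod 11).
  3*X**2 ↦ 3·81·1·1 = 243
  -3*X*Y ↦ -3·9·8·1 = -216
  2*X*Z ↦ 2·9·1·1 = 18
  Y**2 ↦ 1·1·64·1 = 64
  2*Y*Z ↦ 2·1·8·1 = 16
  Z**2 ↦ 1·1·1·1 = 1
Sum: F(9, 8, 1) = (243) + (-216) + (18) + (64) + (16) + (1) = 126.
Reducing mod 11: 126 ≡ 5 (mod 11).
Since F(a, b, c) ≡ 5 ≠ 0 (mod 11), P does NOT lie on the curve.


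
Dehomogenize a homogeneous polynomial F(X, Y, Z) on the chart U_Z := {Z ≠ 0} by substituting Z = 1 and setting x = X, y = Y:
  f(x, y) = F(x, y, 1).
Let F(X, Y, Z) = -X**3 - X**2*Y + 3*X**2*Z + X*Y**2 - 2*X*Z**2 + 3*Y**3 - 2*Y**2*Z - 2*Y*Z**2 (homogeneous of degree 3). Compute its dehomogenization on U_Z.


f(x, y) = -x**3 - x**2*y + 3*x**2 + x*y**2 - 2*x + 3*y**3 - 2*y**2 - 2*y

On U_Z we set Z = 1. Each monomial c·X^i·Y^j·Z^k in F becomes c·x^i·y^j·1^k = c·x^i·y^j.
Substituting Z = 1: F(X, Y, 1) = -x**3 - x**2*y + 3*x**2 + x*y**2 - 2*x + 3*y**3 - 2*y**2 - 2*y.
Note: deg(f) ≤ deg(F) = 3; strict inequality happens when F is divisible by Z (lost terms).


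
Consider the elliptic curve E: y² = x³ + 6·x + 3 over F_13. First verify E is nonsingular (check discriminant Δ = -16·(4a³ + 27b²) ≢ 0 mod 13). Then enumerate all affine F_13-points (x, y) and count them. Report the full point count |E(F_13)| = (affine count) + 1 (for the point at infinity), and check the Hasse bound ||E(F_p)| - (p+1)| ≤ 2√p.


Affine points = {(0, 4), (0, 9), (1, 6), (1, 7), (2, 6), (2, 7), (3, 3), (3, 10), (4, 0), (8, 2), (8, 11), (10, 6), (10, 7), (11, 3), (11, 10), (12, 3), (12, 10)}; affine count = 17; |E(F_13)| = 18.

Discriminant check: Δ ∝ 4a³ + 27b² = 4·6³ + 27·3² = 4·216 + 27·9 ≡ 2 (mod 13). Nonzero ⇒ E is nonsingular.
For each x ∈ F_13, compute rhs = x³ + 6·x + 3 mod 13, then count y ∈ F_13 with y² ≡ rhs.
  x = 0: rhs = 3, matching y values: 4, 9 (2 points).
  x = 1: rhs = 10, matching y values: 6, 7 (2 points).
  x = 2: rhs = 10, matching y values: 6, 7 (2 points).
  x = 3: rhs = 9, matching y values: 3, 10 (2 points).
  x = 4: rhs = 0, matching y values: 0 (1 points).
  x = 5: rhs = 2, matching y values: none (0 points).
  x = 6: rhs = 8, matching y values: none (0 points).
  x = 7: rhs = 11, matching y values: none (0 points).
  x = 8: rhs = 4, matching y values: 2, 11 (2 points).
  x = 9: rhs = 6, matching y values: none (0 points).
  x = 10: rhs = 10, matching y values: 6, 7 (2 points).
  x = 11: rhs = 9, matching y values: 3, 10 (2 points).
  x = 12: rhs = 9, matching y values: 3, 10 (2 points).
Total affine count: 17.
Full point count |E(F_13)| = 17 + 1 = 18.
Hasse bound: |18 − (13+1)| = |4| = 4 ≤ 2√13 ≈ 7.2111 ✓.


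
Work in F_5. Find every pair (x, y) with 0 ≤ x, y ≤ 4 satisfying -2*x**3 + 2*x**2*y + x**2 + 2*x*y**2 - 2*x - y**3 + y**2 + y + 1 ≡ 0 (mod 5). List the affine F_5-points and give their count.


Affine F_5-points: {(2, 0), (2, 2), (2, 3), (3, 0), (3, 1), (4, 2)}; count = 6.

For each of the 25 pairs (x, y) ∈ F_5², evaluate f(x, y) mod 5. Record the zeros.
  x = 0: [0↦1, 1↦2, 2↦4, 3↦1, 4↦2]  zeros at y ∈ ∅
  x = 1: [0↦3, 1↦3, 2↦3, 3↦2, 4↦4]  zeros at y ∈ ∅
  x = 2: [0↦0, 1↦3, 2↦0, 3↦0, 4↦2]  zeros at y ∈ {0, 2, 3}
  x = 3: [0↦0, 1↦0, 2↦3, 3↦3, 4↦4]  zeros at y ∈ {0, 1}
  x = 4: [0↦1, 1↦2, 2↦0, 3↦4, 4↦3]  zeros at y ∈ {2}
Collecting zeros: affine points = {(2, 0), (2, 2), (2, 3), (3, 0), (3, 1), (4, 2)}.
Total count |C(F_5)_aff| = 6.


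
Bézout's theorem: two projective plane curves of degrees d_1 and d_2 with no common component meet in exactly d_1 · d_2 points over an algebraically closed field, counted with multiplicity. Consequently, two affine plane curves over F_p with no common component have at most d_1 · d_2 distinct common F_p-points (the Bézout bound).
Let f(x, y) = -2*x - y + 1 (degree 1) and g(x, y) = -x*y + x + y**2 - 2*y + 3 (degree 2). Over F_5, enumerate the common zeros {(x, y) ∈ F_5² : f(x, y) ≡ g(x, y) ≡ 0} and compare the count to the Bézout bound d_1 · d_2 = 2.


Common zeros: ∅; count = 0; Bézout bound = 2.

deg(f) = 1, deg(g) = 2, so Bézout bound = 2.
Scan x ∈ F_5. For each x, list the y ∈ F_5 with f(x, y) ≡ 0 and those with g(x, y) ≡ 0 (mod 5); the common zeros in that column are the intersection.
  x = 0: f ≡ 0 at y ∈ {1}; g ≡ 0 at y ∈ ∅; common: ∅.
  x = 1: f ≡ 0 at y ∈ {4}; g ≡ 0 at y ∈ ∅; common: ∅.
  x = 2: f ≡ 0 at y ∈ {2}; g ≡ 0 at y ∈ {0, 4}; common: ∅.
  x = 3: f ≡ 0 at y ∈ {0}; g ≡ 0 at y ∈ {2, 3}; common: ∅.
  x = 4: f ≡ 0 at y ∈ {3}; g ≡ 0 at y ∈ ∅; common: ∅.
Collecting: common zeros = ∅, so the count is 0.
Comparison with the Bézout bound: 0 ≤ 2 = deg(f)·deg(g), as expected for curves with no common component (the affine F_5-count falls short of the bound because intersections may lie at infinity, over extension fields, or carry multiplicity).


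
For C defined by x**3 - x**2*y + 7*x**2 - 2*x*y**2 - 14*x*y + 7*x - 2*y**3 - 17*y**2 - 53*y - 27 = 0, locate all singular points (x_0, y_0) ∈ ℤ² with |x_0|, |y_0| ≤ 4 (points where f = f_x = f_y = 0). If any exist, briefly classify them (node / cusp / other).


Singular points: {(-3, -2)}; classification: cusp.

Compute partial derivatives:
  f_x = 3*x**2 - 2*x*y + 14*x - 2*y**2 - 14*y + 7.
  f_y = -x**2 - 4*x*y - 14*x - 6*y**2 - 34*y - 53.
Scan x_0 ∈ {−4, ..., 4}. For each x_0, f_y(x_0, y) is a polynomial in y; find its integer roots y ∈ {−4, ..., 4}, then test f_x and f at those candidates.
  x = -4: f_y(-4, y) = -6*y**2 - 18*y - 13; no integer root y with |y| ≤ 4.
  x = -3: f_y(-3, y) = -6*y**2 - 22*y - 20; vanishes at y ∈ {-2}. (-3, -2): f_x = 0, f = 0 — SINGULAR.
  x = -2: f_y(-2, y) = -6*y**2 - 26*y - 29; no integer root y with |y| ≤ 4.
  x = -1: f_y(-1, y) = -6*y**2 - 30*y - 40; no integer root y with |y| ≤ 4.
  x = 0: f_y(0, y) = -6*y**2 - 34*y - 53; no integer root y with |y| ≤ 4.
  x = 1: f_y(1, y) = -6*y**2 - 38*y - 68; no integer root y with |y| ≤ 4.
  x = 2: f_y(2, y) = -6*y**2 - 42*y - 85; no integer root y with |y| ≤ 4.
  x = 3: f_y(3, y) = -6*y**2 - 46*y - 104; no integer root y with |y| ≤ 4.
  x = 4: f_y(4, y) = -6*y**2 - 50*y - 125; no integer root y with |y| ≤ 4.
Only singular point on the grid: (-3, -2).
Classify: substitute x = -3 + u, y = -2 + v and expand: f = u**3 - u**2*v - 2*u*v**2 - 2*v**3 + v**2.
No constant or linear terms (consistent with a singular point). Quadratic part: v**2. Cubic part: u**3 - u**2*v - 2*u*v**2 - 2*v**3.
The quadratic part v**2 is a perfect square, so there is a single (double) tangent line v = 0, i.e. y = -2. Restricting the cubic part to that line (v = 0) leaves u**3 ≠ 0, so f is not divisible by v and the branch is v² ≈ -u**3 to lowest order — this is a cusp.
Classification: cusp.


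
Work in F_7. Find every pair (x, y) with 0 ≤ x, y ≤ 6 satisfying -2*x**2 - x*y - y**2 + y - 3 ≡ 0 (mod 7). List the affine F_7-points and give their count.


Affine F_7-points: {(1, 3), (1, 4), (3, 0), (3, 5), (4, 0), (4, 4), (5, 5)}; count = 7.

For each of the 49 pairs (x, y) ∈ F_7², evaluate f(x, y) mod 7. Record the zeros.
  x = 0: [0↦4, 1↦4, 2↦2, 3↦5, 4↦6, 5↦5, 6↦2]  zeros at y ∈ ∅
  x = 1: [0↦2, 1↦1, 2↦5, 3↦0, 4↦0, 5↦5, 6↦1]  zeros at y ∈ {3, 4}
  x = 2: [0↦3, 1↦1, 2↦4, 3↦5, 4↦4, 5↦1, 6↦3]  zeros at y ∈ ∅
  x = 3: [0↦0, 1↦4, 2↦6, 3↦6, 4↦4, 5↦0, 6↦1]  zeros at y ∈ {0, 5}
  x = 4: [0↦0, 1↦3, 2↦4, 3↦3, 4↦0, 5↦2, 6↦2]  zeros at y ∈ {0, 4}
  x = 5: [0↦3, 1↦5, 2↦5, 3↦3, 4↦6, 5↦0, 6↦6]  zeros at y ∈ {5}
  x = 6: [0↦2, 1↦3, 2↦2, 3↦6, 4↦1, 5↦1, 6↦6]  zeros at y ∈ ∅
Collecting zeros: affine points = {(1, 3), (1, 4), (3, 0), (3, 5), (4, 0), (4, 4), (5, 5)}.
Total count |C(F_7)_aff| = 7.


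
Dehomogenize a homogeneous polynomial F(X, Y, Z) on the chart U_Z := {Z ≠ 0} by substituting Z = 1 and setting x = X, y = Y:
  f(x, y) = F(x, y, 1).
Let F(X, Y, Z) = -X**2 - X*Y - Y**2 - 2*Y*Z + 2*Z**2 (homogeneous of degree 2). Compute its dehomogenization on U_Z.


f(x, y) = -x**2 - x*y - y**2 - 2*y + 2

On U_Z we set Z = 1. Each monomial c·X^i·Y^j·Z^k in F becomes c·x^i·y^j·1^k = c·x^i·y^j.
Substituting Z = 1: F(X, Y, 1) = -x**2 - x*y - y**2 - 2*y + 2.
Note: deg(f) ≤ deg(F) = 2; strict inequality happens when F is divisible by Z (lost terms).


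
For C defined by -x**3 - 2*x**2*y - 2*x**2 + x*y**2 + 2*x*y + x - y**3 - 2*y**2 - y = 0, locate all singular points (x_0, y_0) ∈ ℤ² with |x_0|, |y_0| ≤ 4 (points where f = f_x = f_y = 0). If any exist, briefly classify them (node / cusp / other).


Singular points: {(0, -1)}; classification: cusp.

Compute partial derivatives:
  f_x = -3*x**2 - 4*x*y - 4*x + y**2 + 2*y + 1.
  f_y = -2*x**2 + 2*x*y + 2*x - 3*y**2 - 4*y - 1.
Scan x_0 ∈ {−4, ..., 4}. For each x_0, f_y(x_0, y) is a polynomial in y; find its integer roots y ∈ {−4, ..., 4}, then test f_x and f at those candidates.
  x = -4: f_y(-4, y) = -3*y**2 - 12*y - 41; no integer root y with |y| ≤ 4.
  x = -3: f_y(-3, y) = -3*y**2 - 10*y - 25; no integer root y with |y| ≤ 4.
  x = -2: f_y(-2, y) = -3*y**2 - 8*y - 13; no integer root y with |y| ≤ 4.
  x = -1: f_y(-1, y) = -3*y**2 - 6*y - 5; no integer root y with |y| ≤ 4.
  x = 0: f_y(0, y) = -3*y**2 - 4*y - 1; vanishes at y ∈ {-1}. (0, -1): f_x = 0, f = 0 — SINGULAR.
  x = 1: f_y(1, y) = -3*y**2 - 2*y - 1; no integer root y with |y| ≤ 4.
  x = 2: f_y(2, y) = -3*y**2 - 5; no integer root y with |y| ≤ 4.
  x = 3: f_y(3, y) = -3*y**2 + 2*y - 13; no integer root y with |y| ≤ 4.
  x = 4: f_y(4, y) = -3*y**2 + 4*y - 25; no integer root y with |y| ≤ 4.
Only singular point on the grid: (0, -1).
Classify: substitute x = 0 + u, y = -1 + v and expand: f = -u**3 - 2*u**2*v + u*v**2 - v**3 + v**2.
No constant or linear terms (consistent with a singular point). Quadratic part: v**2. Cubic part: -u**3 - 2*u**2*v + u*v**2 - v**3.
The quadratic part v**2 is a perfect square, so there is a single (double) tangent line v = 0, i.e. y = -1. Restricting the cubic part to that line (v = 0) leaves -u**3 ≠ 0, so f is not divisible by v and the branch is v² ≈ u**3 to lowest order — this is a cusp.
Classification: cusp.


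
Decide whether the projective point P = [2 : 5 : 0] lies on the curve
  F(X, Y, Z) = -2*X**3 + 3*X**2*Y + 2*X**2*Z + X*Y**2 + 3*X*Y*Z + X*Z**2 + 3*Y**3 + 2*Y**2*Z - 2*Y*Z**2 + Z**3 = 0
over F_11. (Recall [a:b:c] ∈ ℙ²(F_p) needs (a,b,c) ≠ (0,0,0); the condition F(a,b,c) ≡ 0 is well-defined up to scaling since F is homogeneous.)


F(2,5,0) ≡ 7 (mod 11); P is NOT on the curve.

Evaluate F(2, 5, 0) term-by-term (mod 11).
  -2*X**3 ↦ -2·8·1·1 = -16
  3*X**2*Y ↦ 3·4·5·1 = 60
  2*X**2*Z ↦ 2·4·1·0 = 0
  X*Y**2 ↦ 1·2·25·1 = 50
  3*X*Y*Z ↦ 3·2·5·0 = 0
  X*Z**2 ↦ 1·2·1·0 = 0
  3*Y**3 ↦ 3·1·125·1 = 375
  2*Y**2*Z ↦ 2·1·25·0 = 0
  -2*Y*Z**2 ↦ -2·1·5·0 = 0
  Z**3 ↦ 1·1·1·0 = 0
Sum: F(2, 5, 0) = (-16) + (60) + (0) + (50) + (0) + (0) + (375) + (0) + (0) + (0) = 469.
Reducing mod 11: 469 ≡ 7 (mod 11).
Since F(a, b, c) ≡ 7 ≠ 0 (mod 11), P does NOT lie on the curve.


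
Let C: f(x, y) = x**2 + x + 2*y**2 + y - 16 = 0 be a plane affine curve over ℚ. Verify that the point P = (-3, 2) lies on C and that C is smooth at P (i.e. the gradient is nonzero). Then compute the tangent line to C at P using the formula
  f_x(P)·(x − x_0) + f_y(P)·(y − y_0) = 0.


Tangent line at P: -5*x + 9*y - 33 = 0.

Step 1: f(-3, 2) = 0, so P lies on C.
Step 2: partial derivatives
  f_x(x, y) = 2*x + 1, f_y(x, y) = 4*y + 1.
  f_x(P) = -5, f_y(P) = 9 (gradient nonzero, so P is smooth).
Step 3: tangent line at P: -5·(x − -3) + 9·(y − 2) = 0.
Expanding: -5*x + 9*y - 33 = 0.


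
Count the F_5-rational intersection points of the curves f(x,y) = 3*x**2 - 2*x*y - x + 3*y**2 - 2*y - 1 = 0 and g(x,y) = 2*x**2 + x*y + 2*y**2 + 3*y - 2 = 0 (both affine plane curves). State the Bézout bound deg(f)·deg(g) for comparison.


Common zeros: {(0, 3)}; count = 1; Bézout bound = 4.

deg(f) = 2, deg(g) = 2, so Bézout bound = 4.
Scan x ∈ F_5. For each x, list the y ∈ F_5 with f(x, y) ≡ 0 and those with g(x, y) ≡ 0 (mod 5); the common zeros in that column are the intersection.
  x = 0: f ≡ 0 at y ∈ {1, 3}; g ≡ 0 at y ∈ {3}; common: {3}.
  x = 1: f ≡ 0 at y ∈ {1, 2}; g ≡ 0 at y ∈ {0, 3}; common: ∅.
  x = 2: f ≡ 0 at y ∈ ∅; g ≡ 0 at y ∈ ∅; common: ∅.
  x = 3: f ≡ 0 at y ∈ ∅; g ≡ 0 at y ∈ ∅; common: ∅.
  x = 4: f ≡ 0 at y ∈ {2, 3}; g ≡ 0 at y ∈ {0, 4}; common: ∅.
Collecting: common zeros = {(0, 3)}, so the count is 1.
Comparison with the Bézout bound: 1 ≤ 4 = deg(f)·deg(g), as expected for curves with no common component (the affine F_5-count falls short of the bound because intersections may lie at infinity, over extension fields, or carry multiplicity).
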